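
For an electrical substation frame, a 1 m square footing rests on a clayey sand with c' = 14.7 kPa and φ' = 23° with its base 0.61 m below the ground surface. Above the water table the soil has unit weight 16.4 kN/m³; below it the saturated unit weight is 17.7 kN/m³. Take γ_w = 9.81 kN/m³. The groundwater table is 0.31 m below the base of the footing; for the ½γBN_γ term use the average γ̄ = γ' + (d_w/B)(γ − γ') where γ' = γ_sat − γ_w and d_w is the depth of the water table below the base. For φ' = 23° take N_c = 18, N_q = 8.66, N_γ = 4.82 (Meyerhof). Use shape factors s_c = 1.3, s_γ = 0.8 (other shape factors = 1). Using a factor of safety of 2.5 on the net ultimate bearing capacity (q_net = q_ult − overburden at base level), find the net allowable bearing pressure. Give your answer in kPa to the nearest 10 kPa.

Overburden at base level: q = 16.4 × 0.61 = 10.004 kPa.
The water table is 0.31 m below the base (< B = 1 m), so the ½γBN_γ term uses γ̄ = γ' + (d_w/B)(γ − γ') = 7.89 + (0.31/1)(16.4 − 7.89) = 10.528 kN/m³.
Cohesion term c·N_c·s_c = 14.7 × 18 × 1.3 = 343.98 kPa; surcharge term q·N_q = 10.004 × 8.66 = 86.635 kPa; self-weight term 0.5·γ·B·N_γ·s_γ = 0.5 × 10.528 × 1 × 4.82 × 0.8 = 20.298 kPa.
q_ult = 343.98 + 86.635 + 20.298 = 450.91 kPa.
q_net = 450.91 − 10.004 = 440.91 kPa.
q_all(net) = 440.91 / 2.5 = 176.36 kPa.

q_all(net) ≈ 180 kPa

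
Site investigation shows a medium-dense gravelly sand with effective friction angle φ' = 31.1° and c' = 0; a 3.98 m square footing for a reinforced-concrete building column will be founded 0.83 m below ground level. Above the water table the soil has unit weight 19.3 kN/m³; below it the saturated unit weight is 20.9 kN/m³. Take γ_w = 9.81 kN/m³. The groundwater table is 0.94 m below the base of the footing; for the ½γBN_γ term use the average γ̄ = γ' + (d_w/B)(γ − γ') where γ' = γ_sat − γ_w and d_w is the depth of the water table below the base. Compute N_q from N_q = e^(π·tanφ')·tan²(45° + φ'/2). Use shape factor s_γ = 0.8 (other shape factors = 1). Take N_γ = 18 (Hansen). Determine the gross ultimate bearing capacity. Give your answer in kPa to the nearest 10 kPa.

tan31.1° = 0.6032, so N_q = e^(π×0.6032)·tan²(60.55°) = 6.653 × 3.137 = 20.87.
q = γ·D_f = 19.3 × 0.83 = 16.019 kPa.
γ' = 11.09 kN/m³; averaging over the depth B below the base, γ̄ = γ' + (d_w/B)(γ − γ') = 13.029 kN/m³.
q·N_q = 16.019 × 20.87 = 334.32 kPa
0.5·γ·B·N_γ·s_γ = 0.5 × 13.029 × 3.98 × 18 × 0.8 = 373.36 kPa
q_ult = 334.32 + 373.36 = 707.68 kPa.

q_ult ≈ 710 kPa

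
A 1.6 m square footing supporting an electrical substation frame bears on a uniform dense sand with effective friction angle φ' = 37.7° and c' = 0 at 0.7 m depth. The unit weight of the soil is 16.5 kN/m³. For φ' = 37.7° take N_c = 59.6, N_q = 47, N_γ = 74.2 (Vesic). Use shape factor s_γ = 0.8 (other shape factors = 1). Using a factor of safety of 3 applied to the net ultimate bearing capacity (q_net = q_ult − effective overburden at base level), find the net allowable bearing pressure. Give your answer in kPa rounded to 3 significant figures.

q_all(net) ≈ 438 kPa

Effective surcharge at the founding depth q = γ·D_f = 16.5 × 0.7 = 11.55 kPa.
q_ult = q·N_q + 0.5·γ·B·N_γ·s_γ
     = 11.55 × 47 + 0.5 × 16.5 × 1.6 × 74.2 × 0.8
     = 542.85 + 783.55 = 1326.4 kPa.
Net ultimate: q_net = 1326.4 − 11.55 = 1314.9 kPa.
q_all(net) = 1314.9 / 3 = 438.28 kPa.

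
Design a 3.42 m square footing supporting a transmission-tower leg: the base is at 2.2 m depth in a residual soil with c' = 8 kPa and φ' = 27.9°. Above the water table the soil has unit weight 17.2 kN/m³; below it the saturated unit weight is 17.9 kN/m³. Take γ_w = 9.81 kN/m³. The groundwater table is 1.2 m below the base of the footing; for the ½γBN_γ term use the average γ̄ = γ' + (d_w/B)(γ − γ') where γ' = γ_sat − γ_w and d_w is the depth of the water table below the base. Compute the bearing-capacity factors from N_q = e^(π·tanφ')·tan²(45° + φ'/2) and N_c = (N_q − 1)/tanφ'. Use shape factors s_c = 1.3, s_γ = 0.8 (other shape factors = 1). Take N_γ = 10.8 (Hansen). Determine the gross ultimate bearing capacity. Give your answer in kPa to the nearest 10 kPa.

tan27.9° = 0.5295, so N_q = e^(π×0.5295)·tan²(58.95°) = 5.277 × 2.759 = 14.56.
N_c = (14.56 − 1)/tan27.9° = 25.61.
q = γ·D_f = 17.2 × 2.2 = 37.84 kPa.
γ' = 8.09 kN/m³; averaging over the depth B below the base, γ̄ = γ' + (d_w/B)(γ − γ') = 11.286 kN/m³.
c·N_c·s_c = 8 × 25.609 × 1.3 = 266.33 kPa
q·N_q = 37.84 × 14.559 = 550.92 kPa
0.5·γ·B·N_γ·s_γ = 0.5 × 11.286 × 3.42 × 10.8 × 0.8 = 166.75 kPa
q_ult = 266.33 + 550.92 + 166.75 = 984 kPa.

q_ult ≈ 980 kPa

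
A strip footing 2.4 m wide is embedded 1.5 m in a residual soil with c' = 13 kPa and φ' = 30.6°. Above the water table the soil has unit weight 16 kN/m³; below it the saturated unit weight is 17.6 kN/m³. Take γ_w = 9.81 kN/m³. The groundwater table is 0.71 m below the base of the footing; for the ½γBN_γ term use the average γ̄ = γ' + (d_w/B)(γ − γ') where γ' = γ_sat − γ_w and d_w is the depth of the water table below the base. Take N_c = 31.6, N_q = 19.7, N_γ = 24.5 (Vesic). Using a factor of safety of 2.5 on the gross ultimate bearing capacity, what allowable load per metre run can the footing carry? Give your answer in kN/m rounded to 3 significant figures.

≈ 1140 kN/m

Effective surcharge at the founding depth q = γ·D_f = 16 × 1.5 = 24 kPa.
With d_w = 0.71 m < B, γ̄ = 7.79 + (0.71/2.4) × (16 − 7.79) = 10.219 kN/m³.
q_ult = c·N_c + q·N_q + 0.5·γ·B·N_γ
     = 13 × 31.6 + 24 × 19.7 + 0.5 × 10.219 × 2.4 × 24.5
     = 410.8 + 472.8 + 300.43 = 1184 kPa.
Gross allowable pressure q_all = 1184 / 2.5 = 473.61 kPa.
Allowable wall load = q_all × B = 473.61 × 2.4 = 1136.7 kN per metre run.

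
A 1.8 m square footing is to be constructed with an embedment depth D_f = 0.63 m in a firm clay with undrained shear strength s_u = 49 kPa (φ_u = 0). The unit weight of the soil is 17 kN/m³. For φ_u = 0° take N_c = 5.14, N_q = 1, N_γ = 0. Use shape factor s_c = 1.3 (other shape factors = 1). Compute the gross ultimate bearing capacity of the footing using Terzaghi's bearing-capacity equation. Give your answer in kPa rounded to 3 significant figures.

q_ult ≈ 338 kPa

Overburden at base level: q = 17 × 0.63 = 10.71 kPa.
Cohesion term c·N_c·s_c = 49 × 5.14 × 1.3 = 327.42 kPa; surcharge term q·N_q = 10.71 × 1 = 10.71 kPa.
q_ult = 327.42 + 10.71 = 338.13 kPa.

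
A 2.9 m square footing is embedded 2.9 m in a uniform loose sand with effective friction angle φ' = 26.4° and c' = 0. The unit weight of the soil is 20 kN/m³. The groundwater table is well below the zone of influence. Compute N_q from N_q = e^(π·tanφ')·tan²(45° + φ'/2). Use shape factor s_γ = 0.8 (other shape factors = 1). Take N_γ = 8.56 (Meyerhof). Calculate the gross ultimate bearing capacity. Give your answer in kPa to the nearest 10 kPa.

q_ult ≈ 920 kPa

tan26.4° = 0.4964, so N_q = e^(π×0.4964)·tan²(58.2°) = 4.756 × 2.601 = 12.37.
Effective surcharge at the founding depth q = γ·D_f = 20 × 2.9 = 58 kPa.
q_ult = q·N_q + 0.5·γ·B·N_γ·s_γ
     = 58 × 12.373 + 0.5 × 20 × 2.9 × 8.56 × 0.8
     = 717.61 + 198.59 = 916.2 kPa.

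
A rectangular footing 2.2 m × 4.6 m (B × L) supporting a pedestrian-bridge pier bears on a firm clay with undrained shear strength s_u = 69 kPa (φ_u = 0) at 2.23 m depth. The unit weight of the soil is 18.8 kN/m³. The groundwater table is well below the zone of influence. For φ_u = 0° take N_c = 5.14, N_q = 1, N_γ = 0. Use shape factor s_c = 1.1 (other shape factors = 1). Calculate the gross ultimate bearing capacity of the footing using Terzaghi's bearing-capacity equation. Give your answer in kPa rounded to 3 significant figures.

Effective surcharge at the founding depth q = γ·D_f = 18.8 × 2.23 = 41.924 kPa.
q_ult = c·N_c·s_c + q·N_q
     = 69 × 5.14 × 1.1 + 41.924 × 1
     = 390.13 + 41.924 = 432.05 kPa.

q_ult ≈ 432 kPa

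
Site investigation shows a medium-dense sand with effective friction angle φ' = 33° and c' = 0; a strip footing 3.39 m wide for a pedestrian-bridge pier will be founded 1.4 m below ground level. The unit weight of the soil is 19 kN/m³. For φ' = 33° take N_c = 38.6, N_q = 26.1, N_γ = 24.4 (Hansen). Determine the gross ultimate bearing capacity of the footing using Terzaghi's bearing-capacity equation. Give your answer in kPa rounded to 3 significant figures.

q = γ·D_f = 19 × 1.4 = 26.6 kPa.
q·N_q = 26.6 × 26.1 = 694.26 kPa
0.5·γ·B·N_γ = 0.5 × 19 × 3.39 × 24.4 = 785.8 kPa
q_ult = 694.26 + 785.8 = 1480.1 kPa.

q_ult ≈ 1480 kPa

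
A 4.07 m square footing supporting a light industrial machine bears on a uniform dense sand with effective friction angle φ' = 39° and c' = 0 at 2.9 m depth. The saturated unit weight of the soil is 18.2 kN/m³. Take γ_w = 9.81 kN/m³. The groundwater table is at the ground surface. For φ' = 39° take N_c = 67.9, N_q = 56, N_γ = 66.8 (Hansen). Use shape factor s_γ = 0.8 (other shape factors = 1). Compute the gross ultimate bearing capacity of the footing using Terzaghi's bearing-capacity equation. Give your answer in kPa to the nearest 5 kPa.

q_ult ≈ 2275 kPa

γ' = 18.2 − 9.81 = 8.39 kN/m³ (submerged throughout). q = 8.39 × 2.9 = 24.331 kPa; the same γ' applies in the ½γBN_γ term.
q·N_q = 24.331 × 56 = 1362.5 kPa
0.5·γ·B·N_γ·s_γ = 0.5 × 8.39 × 4.07 × 66.8 × 0.8 = 912.42 kPa
q_ult = 1362.5 + 912.42 = 2275 kPa.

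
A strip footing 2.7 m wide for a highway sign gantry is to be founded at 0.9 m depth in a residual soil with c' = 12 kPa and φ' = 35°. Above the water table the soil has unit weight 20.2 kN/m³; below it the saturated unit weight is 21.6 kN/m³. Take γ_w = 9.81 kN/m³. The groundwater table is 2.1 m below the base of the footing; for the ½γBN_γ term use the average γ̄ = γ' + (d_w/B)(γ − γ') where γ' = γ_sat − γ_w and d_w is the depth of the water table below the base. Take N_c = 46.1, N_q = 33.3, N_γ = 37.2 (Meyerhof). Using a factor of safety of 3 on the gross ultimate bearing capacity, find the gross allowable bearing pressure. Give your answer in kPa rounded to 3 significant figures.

q_all ≈ 693 kPa

q = γ·D_f = 20.2 × 0.9 = 18.18 kPa.
γ' = 11.79 kN/m³; averaging over the depth B below the base, γ̄ = γ' + (d_w/B)(γ − γ') = 18.331 kN/m³.
c·N_c = 12 × 46.1 = 553.2 kPa
q·N_q = 18.18 × 33.3 = 605.39 kPa
0.5·γ·B·N_γ = 0.5 × 18.331 × 2.7 × 37.2 = 920.59 kPa
q_ult = 553.2 + 605.39 + 920.59 = 2079.2 kPa.
q_all = 2079.2 / 3 = 693.06 kPa.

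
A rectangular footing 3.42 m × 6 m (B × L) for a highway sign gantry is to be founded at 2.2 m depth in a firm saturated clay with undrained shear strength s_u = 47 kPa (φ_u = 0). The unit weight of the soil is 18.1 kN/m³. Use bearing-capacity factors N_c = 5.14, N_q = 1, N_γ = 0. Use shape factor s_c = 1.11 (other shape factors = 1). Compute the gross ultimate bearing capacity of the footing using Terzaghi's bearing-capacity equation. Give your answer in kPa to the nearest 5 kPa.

q = γ·D_f = 18.1 × 2.2 = 39.82 kPa.
c·N_c·s_c = 47 × 5.14 × 1.11 = 268.15 kPa
q·N_q = 39.82 × 1 = 39.82 kPa
q_ult = 268.15 + 39.82 = 307.97 kPa.

q_ult ≈ 310 kPa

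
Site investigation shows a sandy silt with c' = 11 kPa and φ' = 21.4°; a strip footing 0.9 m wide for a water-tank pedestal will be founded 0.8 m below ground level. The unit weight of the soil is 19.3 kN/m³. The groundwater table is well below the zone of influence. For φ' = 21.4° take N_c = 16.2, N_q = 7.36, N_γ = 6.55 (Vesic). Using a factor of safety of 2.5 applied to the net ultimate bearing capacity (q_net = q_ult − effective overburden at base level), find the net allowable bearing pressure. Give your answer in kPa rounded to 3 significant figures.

Effective surcharge at the founding depth q = γ·D_f = 19.3 × 0.8 = 15.44 kPa.
q_ult = c·N_c + q·N_q + 0.5·γ·B·N_γ
     = 11 × 16.2 + 15.44 × 7.36 + 0.5 × 19.3 × 0.9 × 6.55
     = 178.2 + 113.64 + 56.887 = 348.73 kPa.
Net ultimate: q_net = 348.73 − 15.44 = 333.29 kPa.
q_all(net) = 333.29 / 2.5 = 133.31 kPa.

q_all(net) ≈ 133 kPa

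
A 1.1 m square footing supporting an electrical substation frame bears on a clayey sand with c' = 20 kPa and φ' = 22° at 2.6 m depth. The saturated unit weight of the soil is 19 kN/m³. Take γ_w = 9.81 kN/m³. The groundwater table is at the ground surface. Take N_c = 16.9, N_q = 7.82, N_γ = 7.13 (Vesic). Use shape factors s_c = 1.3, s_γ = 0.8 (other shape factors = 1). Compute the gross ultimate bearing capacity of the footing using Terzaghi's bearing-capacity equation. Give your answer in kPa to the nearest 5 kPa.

Water table at ground surface, so effective unit weight γ' = 19 − 9.81 = 9.19 kN/m³ is used throughout; overburden q = 9.19 × 2.6 = 23.894 kPa; the same γ' applies in the ½γBN_γ term.
Cohesion term c·N_c·s_c = 20 × 16.9 × 1.3 = 439.4 kPa; surcharge term q·N_q = 23.894 × 7.82 = 186.85 kPa; self-weight term 0.5·γ·B·N_γ·s_γ = 0.5 × 9.19 × 1.1 × 7.13 × 0.8 = 28.831 kPa.
q_ult = 439.4 + 186.85 + 28.831 = 655.08 kPa.

q_ult ≈ 655 kPa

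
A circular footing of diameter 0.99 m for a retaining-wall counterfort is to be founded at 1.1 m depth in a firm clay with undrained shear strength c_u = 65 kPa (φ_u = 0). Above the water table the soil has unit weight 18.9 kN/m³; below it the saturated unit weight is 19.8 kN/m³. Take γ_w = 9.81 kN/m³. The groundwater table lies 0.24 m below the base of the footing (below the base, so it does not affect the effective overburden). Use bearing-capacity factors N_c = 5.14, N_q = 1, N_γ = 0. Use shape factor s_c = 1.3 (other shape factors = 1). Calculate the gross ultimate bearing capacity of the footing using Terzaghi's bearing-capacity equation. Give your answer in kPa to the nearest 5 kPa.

q = γ·D_f = 18.9 × 1.1 = 20.79 kPa.
c·N_c·s_c = 65 × 5.14 × 1.3 = 434.33 kPa
q·N_q = 20.79 × 1 = 20.79 kPa
q_ult = 434.33 + 20.79 = 455.12 kPa.

q_ult ≈ 455 kPa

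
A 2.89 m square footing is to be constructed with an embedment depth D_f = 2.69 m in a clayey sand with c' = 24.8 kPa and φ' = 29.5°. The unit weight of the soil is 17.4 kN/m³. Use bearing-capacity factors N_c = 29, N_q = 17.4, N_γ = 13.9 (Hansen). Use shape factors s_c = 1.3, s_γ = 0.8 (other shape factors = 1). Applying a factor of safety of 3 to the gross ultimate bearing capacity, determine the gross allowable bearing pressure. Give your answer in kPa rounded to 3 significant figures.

Overburden at base level: q = 17.4 × 2.69 = 46.806 kPa.
Cohesion term c·N_c·s_c = 24.8 × 29 × 1.3 = 934.96 kPa; surcharge term q·N_q = 46.806 × 17.4 = 814.42 kPa; self-weight term 0.5·γ·B·N_γ·s_γ = 0.5 × 17.4 × 2.89 × 13.9 × 0.8 = 279.59 kPa.
q_ult = 934.96 + 814.42 + 279.59 = 2029 kPa.
q_all = q_ult / FS = 2029 / 3 = 676.32 kPa.

q_all ≈ 676 kPa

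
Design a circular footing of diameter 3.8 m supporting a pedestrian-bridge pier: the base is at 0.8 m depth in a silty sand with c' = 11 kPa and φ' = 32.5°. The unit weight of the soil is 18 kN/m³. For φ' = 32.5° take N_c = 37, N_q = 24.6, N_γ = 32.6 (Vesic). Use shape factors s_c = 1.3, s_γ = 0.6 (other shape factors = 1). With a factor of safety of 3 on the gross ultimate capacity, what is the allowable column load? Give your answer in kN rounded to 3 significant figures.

Overburden at base level: q = 18 × 0.8 = 14.4 kPa.
Cohesion term c·N_c·s_c = 11 × 37 × 1.3 = 529.1 kPa; surcharge term q·N_q = 14.4 × 24.6 = 354.24 kPa; self-weight term 0.5·γ·B·N_γ·s_γ = 0.5 × 18 × 3.8 × 32.6 × 0.6 = 668.95 kPa.
q_ult = 529.1 + 354.24 + 668.95 = 1552.3 kPa.
Gross allowable pressure q_all = 1552.3 / 3 = 517.43 kPa.
Footing area = 11.3411 m², so allowable column load = 517.43 × 11.3411 = 5868.2 kN.

P_all ≈ 5870 kN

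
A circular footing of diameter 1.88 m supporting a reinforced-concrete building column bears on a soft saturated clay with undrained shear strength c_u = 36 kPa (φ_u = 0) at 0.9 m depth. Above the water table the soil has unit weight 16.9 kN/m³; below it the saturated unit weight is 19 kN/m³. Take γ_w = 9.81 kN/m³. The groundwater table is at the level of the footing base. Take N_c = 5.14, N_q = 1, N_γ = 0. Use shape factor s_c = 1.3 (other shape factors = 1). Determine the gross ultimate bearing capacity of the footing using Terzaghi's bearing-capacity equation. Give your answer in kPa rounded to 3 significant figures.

Effective surcharge at the founding depth q = γ·D_f = 16.9 × 0.9 = 15.21 kPa.
q_ult = c·N_c·s_c + q·N_q
     = 36 × 5.14 × 1.3 + 15.21 × 1
     = 240.55 + 15.21 = 255.76 kPa.

q_ult ≈ 256 kPa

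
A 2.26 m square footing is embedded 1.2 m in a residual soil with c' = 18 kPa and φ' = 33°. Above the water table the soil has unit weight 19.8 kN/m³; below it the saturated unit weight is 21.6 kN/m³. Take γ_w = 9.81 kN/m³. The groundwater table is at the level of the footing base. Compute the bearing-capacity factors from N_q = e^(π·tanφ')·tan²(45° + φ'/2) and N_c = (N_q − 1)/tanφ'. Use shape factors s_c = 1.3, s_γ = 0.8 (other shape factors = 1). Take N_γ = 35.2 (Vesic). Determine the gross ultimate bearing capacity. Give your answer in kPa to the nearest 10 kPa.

tan33° = 0.6494, so N_q = e^(π×0.6494)·tan²(61.5°) = 7.692 × 3.392 = 26.09.
N_c = (26.09 − 1)/tan33° = 38.64.
Effective surcharge at the founding depth q = γ·D_f = 19.8 × 1.2 = 23.76 kPa.
The water table coincides with the base, so in the self-weight term γ → γ' = 11.79 kN/m³.
q_ult = c·N_c·s_c + q·N_q + 0.5·γ·B·N_γ·s_γ
     = 18 × 38.638 × 1.3 + 23.76 × 26.092 + 0.5 × 11.79 × 2.26 × 35.2 × 0.8
     = 904.14 + 619.95 + 375.17 = 1899.2 kPa.

q_ult ≈ 1900 kPa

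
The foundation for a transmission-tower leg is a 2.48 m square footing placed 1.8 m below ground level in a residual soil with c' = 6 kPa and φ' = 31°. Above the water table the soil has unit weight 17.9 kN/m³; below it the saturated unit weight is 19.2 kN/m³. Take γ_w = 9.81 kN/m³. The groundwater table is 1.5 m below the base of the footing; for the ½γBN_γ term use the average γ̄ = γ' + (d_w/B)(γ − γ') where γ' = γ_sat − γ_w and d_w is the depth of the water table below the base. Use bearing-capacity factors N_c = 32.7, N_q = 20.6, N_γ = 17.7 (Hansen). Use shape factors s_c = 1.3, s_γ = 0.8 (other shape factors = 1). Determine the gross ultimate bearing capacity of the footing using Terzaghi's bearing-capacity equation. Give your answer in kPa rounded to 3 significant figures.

q_ult ≈ 1170 kPa

Overburden at base level: q = 17.9 × 1.8 = 32.22 kPa.
The water table is 1.5 m below the base (< B = 2.48 m), so the ½γBN_γ term uses γ̄ = γ' + (d_w/B)(γ − γ') = 9.39 + (1.5/2.48)(17.9 − 9.39) = 14.537 kN/m³.
Cohesion term c·N_c·s_c = 6 × 32.7 × 1.3 = 255.06 kPa; surcharge term q·N_q = 32.22 × 20.6 = 663.73 kPa; self-weight term 0.5·γ·B·N_γ·s_γ = 0.5 × 14.537 × 2.48 × 17.7 × 0.8 = 255.25 kPa.
q_ult = 255.06 + 663.73 + 255.25 = 1174 kPa.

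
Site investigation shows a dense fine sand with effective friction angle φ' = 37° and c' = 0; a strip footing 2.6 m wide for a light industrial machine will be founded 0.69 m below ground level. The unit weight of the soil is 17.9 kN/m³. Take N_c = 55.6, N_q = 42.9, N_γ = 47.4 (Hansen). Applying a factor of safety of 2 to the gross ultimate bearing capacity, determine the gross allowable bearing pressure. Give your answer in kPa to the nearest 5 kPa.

Effective surcharge at the founding depth q = γ·D_f = 17.9 × 0.69 = 12.351 kPa.
q_ult = q·N_q + 0.5·γ·B·N_γ
     = 12.351 × 42.9 + 0.5 × 17.9 × 2.6 × 47.4
     = 529.86 + 1103 = 1632.9 kPa.
q_all = q_ult / FS = 1632.9 / 2 = 816.43 kPa.

q_all ≈ 815 kPa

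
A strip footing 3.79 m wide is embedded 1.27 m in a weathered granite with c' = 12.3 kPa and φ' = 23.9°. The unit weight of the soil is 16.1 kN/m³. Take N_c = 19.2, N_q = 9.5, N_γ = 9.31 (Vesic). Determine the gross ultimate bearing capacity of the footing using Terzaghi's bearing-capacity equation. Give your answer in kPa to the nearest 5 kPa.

q = γ·D_f = 16.1 × 1.27 = 20.447 kPa.
c·N_c = 12.3 × 19.2 = 236.16 kPa
q·N_q = 20.447 × 9.5 = 194.25 kPa
0.5·γ·B·N_γ = 0.5 × 16.1 × 3.79 × 9.31 = 284.04 kPa
q_ult = 236.16 + 194.25 + 284.04 = 714.45 kPa.

q_ult ≈ 715 kPa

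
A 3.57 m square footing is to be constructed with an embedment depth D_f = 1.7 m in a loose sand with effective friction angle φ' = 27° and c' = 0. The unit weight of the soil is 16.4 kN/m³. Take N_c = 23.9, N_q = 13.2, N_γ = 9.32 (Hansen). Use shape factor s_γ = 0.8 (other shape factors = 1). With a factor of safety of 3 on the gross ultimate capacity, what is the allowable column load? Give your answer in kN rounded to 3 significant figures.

P_all ≈ 2490 kN

Overburden at base level: q = 16.4 × 1.7 = 27.88 kPa.
Surcharge term q·N_q = 27.88 × 13.2 = 368.02 kPa; self-weight term 0.5·γ·B·N_γ·s_γ = 0.5 × 16.4 × 3.57 × 9.32 × 0.8 = 218.27 kPa.
q_ult = 368.02 + 218.27 = 586.28 kPa.
Gross allowable pressure q_all = 586.28 / 3 = 195.43 kPa.
Footing area = 12.7449 m², so allowable column load = 195.43 × 12.7449 = 2490.7 kN.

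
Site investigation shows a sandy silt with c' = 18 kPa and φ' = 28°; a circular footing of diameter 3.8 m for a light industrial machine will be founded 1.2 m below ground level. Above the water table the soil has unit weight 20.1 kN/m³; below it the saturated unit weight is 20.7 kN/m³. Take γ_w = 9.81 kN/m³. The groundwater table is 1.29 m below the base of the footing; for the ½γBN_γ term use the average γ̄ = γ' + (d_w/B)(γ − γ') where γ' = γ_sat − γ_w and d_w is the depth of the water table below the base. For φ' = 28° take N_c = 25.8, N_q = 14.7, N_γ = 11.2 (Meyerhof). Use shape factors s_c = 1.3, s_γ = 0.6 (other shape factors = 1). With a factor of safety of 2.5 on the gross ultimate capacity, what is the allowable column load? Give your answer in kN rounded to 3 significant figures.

P_all ≈ 5160 kN

q = γ·D_f = 20.1 × 1.2 = 24.12 kPa.
γ' = 10.89 kN/m³; averaging over the depth B below the base, γ̄ = γ' + (d_w/B)(γ − γ') = 14.017 kN/m³.
c·N_c·s_c = 18 × 25.8 × 1.3 = 603.72 kPa
q·N_q = 24.12 × 14.7 = 354.56 kPa
0.5·γ·B·N_γ·s_γ = 0.5 × 14.017 × 3.8 × 11.2 × 0.6 = 178.96 kPa
q_ult = 603.72 + 354.56 + 178.96 = 1137.2 kPa.
Gross allowable pressure q_all = 1137.2 / 2.5 = 454.9 kPa.
Footing area = 11.3411 m², so allowable column load = 454.9 × 11.3411 = 5159.1 kN.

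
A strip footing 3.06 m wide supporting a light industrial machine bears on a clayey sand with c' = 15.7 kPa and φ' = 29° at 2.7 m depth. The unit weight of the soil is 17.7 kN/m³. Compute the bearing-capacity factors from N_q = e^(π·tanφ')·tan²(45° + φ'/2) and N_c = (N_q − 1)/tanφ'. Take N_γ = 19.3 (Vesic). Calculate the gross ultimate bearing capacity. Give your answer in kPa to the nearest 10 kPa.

tan29° = 0.5543, so N_q = e^(π×0.5543)·tan²(59.5°) = 5.705 × 2.882 = 16.44.
N_c = (16.44 − 1)/tan29° = 27.86.
Effective surcharge at the founding depth q = γ·D_f = 17.7 × 2.7 = 47.79 kPa.
q_ult = c·N_c + q·N_q + 0.5·γ·B·N_γ
     = 15.7 × 27.86 + 47.79 × 16.443 + 0.5 × 17.7 × 3.06 × 19.3
     = 437.41 + 785.83 + 522.66 = 1745.9 kPa.

q_ult ≈ 1750 kPa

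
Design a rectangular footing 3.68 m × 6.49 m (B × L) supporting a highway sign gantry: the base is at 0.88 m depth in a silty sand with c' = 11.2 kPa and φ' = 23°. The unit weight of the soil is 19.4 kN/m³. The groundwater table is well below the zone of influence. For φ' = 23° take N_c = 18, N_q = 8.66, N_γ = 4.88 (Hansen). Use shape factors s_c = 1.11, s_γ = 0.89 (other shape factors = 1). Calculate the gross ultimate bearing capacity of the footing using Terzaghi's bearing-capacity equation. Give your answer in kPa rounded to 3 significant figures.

q_ult ≈ 527 kPa

q = γ·D_f = 19.4 × 0.88 = 17.072 kPa.
c·N_c·s_c = 11.2 × 18 × 1.11 = 223.78 kPa
q·N_q = 17.072 × 8.66 = 147.84 kPa
0.5·γ·B·N_γ·s_γ = 0.5 × 19.4 × 3.68 × 4.88 × 0.89 = 155.03 kPa
q_ult = 223.78 + 147.84 + 155.03 = 526.65 kPa.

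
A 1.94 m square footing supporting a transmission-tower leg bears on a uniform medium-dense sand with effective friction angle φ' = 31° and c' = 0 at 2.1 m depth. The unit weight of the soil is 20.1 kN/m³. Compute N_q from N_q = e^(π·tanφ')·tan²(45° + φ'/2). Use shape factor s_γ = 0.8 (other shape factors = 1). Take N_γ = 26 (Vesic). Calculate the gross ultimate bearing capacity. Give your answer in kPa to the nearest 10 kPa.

tan31° = 0.6009, so N_q = e^(π×0.6009)·tan²(60.5°) = 6.604 × 3.124 = 20.63.
Overburden at base level: q = 20.1 × 2.1 = 42.21 kPa.
Surcharge term q·N_q = 42.21 × 20.631 = 870.83 kPa; self-weight term 0.5·γ·B·N_γ·s_γ = 0.5 × 20.1 × 1.94 × 26 × 0.8 = 405.54 kPa.
q_ult = 870.83 + 405.54 = 1276.4 kPa.

q_ult ≈ 1280 kPa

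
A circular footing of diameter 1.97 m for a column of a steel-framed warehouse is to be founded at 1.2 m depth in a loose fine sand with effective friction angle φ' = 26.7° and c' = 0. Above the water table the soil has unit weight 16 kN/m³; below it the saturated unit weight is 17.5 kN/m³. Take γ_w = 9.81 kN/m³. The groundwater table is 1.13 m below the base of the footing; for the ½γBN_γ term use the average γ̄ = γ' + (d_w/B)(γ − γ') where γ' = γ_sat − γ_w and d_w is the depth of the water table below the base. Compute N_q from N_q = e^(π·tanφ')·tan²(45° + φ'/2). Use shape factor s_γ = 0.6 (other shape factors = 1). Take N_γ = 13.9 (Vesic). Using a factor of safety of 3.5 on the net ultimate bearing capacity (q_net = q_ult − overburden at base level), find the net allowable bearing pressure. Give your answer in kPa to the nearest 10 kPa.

q_all(net) ≈ 90 kPa

N_q = e^(π·tan26.7°)·tan²(58.35°) = 12.78.
Overburden at base level: q = 16 × 1.2 = 19.2 kPa.
The water table is 1.13 m below the base (< B = 1.97 m), so the ½γBN_γ term uses γ̄ = γ' + (d_w/B)(γ − γ') = 7.69 + (1.13/1.97)(16 − 7.69) = 12.457 kN/m³.
Surcharge term q·N_q = 19.2 × 12.778 = 245.34 kPa; self-weight term 0.5·γ·B·N_γ·s_γ = 0.5 × 12.457 × 1.97 × 13.9 × 0.6 = 102.33 kPa.
q_ult = 245.34 + 102.33 = 347.67 kPa.
q_net = 347.67 − 19.2 = 328.47 kPa.
q_all(net) = 328.47 / 3.5 = 93.85 kPa.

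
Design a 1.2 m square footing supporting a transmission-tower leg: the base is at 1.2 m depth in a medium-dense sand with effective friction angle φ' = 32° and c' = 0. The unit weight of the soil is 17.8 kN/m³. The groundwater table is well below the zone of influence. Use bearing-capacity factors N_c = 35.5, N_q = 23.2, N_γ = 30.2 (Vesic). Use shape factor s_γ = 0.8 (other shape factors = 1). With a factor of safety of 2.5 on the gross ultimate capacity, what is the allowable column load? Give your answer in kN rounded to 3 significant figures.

Effective surcharge at the founding depth q = γ·D_f = 17.8 × 1.2 = 21.36 kPa.
q_ult = q·N_q + 0.5·γ·B·N_γ·s_γ
     = 21.36 × 23.2 + 0.5 × 17.8 × 1.2 × 30.2 × 0.8
     = 495.55 + 258.03 = 753.58 kPa.
Gross allowable pressure q_all = 753.58 / 2.5 = 301.43 kPa.
Footing area = 1.44 m², so allowable column load = 301.43 × 1.44 = 434.06 kN.

P_all ≈ 434 kN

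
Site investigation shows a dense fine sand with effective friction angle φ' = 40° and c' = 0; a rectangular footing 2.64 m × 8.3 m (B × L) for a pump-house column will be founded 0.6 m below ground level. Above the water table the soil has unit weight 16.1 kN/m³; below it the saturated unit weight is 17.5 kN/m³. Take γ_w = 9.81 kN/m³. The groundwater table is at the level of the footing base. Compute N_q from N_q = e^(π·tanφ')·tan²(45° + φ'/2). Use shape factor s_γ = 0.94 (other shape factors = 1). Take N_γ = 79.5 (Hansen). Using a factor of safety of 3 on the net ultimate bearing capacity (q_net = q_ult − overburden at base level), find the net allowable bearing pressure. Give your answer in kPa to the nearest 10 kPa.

q_all(net) ≈ 460 kPa

N_q = e^(π·tan40°)·tan²(65°) = 64.2.
Overburden at base level: q = 16.1 × 0.6 = 9.66 kPa.
Below the base the soil is submerged, so the ½γBN_γ term uses γ' = 17.5 − 9.81 = 7.69 kN/m³.
Surcharge term q·N_q = 9.66 × 64.195 = 620.13 kPa; self-weight term 0.5·γ·B·N_γ·s_γ = 0.5 × 7.69 × 2.64 × 79.5 × 0.94 = 758.57 kPa.
q_ult = 620.13 + 758.57 = 1378.7 kPa.
q_net = 1378.7 − 9.66 = 1369 kPa.
q_all(net) = 1369 / 3 = 456.34 kPa.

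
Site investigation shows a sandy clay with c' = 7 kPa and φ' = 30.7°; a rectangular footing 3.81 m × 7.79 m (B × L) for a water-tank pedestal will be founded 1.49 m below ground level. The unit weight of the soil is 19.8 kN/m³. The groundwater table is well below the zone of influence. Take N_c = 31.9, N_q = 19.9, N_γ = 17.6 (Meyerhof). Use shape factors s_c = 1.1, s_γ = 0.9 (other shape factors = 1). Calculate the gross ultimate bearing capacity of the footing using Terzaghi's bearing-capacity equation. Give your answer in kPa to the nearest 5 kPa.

q = γ·D_f = 19.8 × 1.49 = 29.502 kPa.
c·N_c·s_c = 7 × 31.9 × 1.1 = 245.63 kPa
q·N_q = 29.502 × 19.9 = 587.09 kPa
0.5·γ·B·N_γ·s_γ = 0.5 × 19.8 × 3.81 × 17.6 × 0.9 = 597.47 kPa
q_ult = 245.63 + 587.09 + 597.47 = 1430.2 kPa.

q_ult ≈ 1430 kPa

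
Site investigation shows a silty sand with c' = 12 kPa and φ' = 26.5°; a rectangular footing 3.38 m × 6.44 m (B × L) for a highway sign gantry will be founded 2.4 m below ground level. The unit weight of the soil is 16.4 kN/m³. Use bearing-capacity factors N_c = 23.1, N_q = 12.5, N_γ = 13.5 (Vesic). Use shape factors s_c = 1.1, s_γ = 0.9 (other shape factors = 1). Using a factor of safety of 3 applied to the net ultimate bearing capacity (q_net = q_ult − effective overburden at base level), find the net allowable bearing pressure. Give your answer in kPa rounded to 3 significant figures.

Effective surcharge at the founding depth q = γ·D_f = 16.4 × 2.4 = 39.36 kPa.
q_ult = c·N_c·s_c + q·N_q + 0.5·γ·B·N_γ·s_γ
     = 12 × 23.1 × 1.1 + 39.36 × 12.5 + 0.5 × 16.4 × 3.38 × 13.5 × 0.9
     = 304.92 + 492 + 336.75 = 1133.7 kPa.
Net ultimate: q_net = 1133.7 − 39.36 = 1094.3 kPa.
q_all(net) = 1094.3 / 3 = 364.77 kPa.

q_all(net) ≈ 365 kPa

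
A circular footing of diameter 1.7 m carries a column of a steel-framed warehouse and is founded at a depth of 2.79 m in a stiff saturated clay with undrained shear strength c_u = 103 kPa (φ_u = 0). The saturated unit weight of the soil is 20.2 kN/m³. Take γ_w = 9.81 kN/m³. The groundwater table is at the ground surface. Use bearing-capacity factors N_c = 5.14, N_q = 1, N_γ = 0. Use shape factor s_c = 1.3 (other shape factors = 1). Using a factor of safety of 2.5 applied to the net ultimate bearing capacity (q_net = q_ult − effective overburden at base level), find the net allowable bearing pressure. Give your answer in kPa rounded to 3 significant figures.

Water table at ground surface, so effective unit weight γ' = 20.2 − 9.81 = 10.39 kN/m³ is used throughout; overburden q = 10.39 × 2.79 = 28.988 kPa.
Cohesion term c·N_c·s_c = 103 × 5.14 × 1.3 = 688.25 kPa; surcharge term q·N_q = 28.988 × 1 = 28.988 kPa.
q_ult = 688.25 + 28.988 = 717.23 kPa.
Net ultimate: q_net = 717.23 − 28.988 = 688.25 kPa.
q_all(net) = 688.25 / 2.5 = 275.3 kPa.

q_all(net) ≈ 275 kPa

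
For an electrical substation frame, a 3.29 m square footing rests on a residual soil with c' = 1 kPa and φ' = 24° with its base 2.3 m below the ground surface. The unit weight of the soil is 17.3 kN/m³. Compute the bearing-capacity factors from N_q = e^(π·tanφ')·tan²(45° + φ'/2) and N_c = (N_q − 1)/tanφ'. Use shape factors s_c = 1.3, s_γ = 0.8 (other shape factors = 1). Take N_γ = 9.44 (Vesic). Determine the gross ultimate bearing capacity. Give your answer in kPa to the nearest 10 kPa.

tan24° = 0.4452, so N_q = e^(π×0.4452)·tan²(57°) = 4.05 × 2.371 = 9.6.
N_c = (9.6 − 1)/tan24° = 19.32.
q = γ·D_f = 17.3 × 2.3 = 39.79 kPa.
c·N_c·s_c = 1 × 19.324 × 1.3 = 25.121 kPa
q·N_q = 39.79 × 9.6034 = 382.12 kPa
0.5·γ·B·N_γ·s_γ = 0.5 × 17.3 × 3.29 × 9.44 × 0.8 = 214.92 kPa
q_ult = 25.121 + 382.12 + 214.92 = 622.16 kPa.

q_ult ≈ 620 kPa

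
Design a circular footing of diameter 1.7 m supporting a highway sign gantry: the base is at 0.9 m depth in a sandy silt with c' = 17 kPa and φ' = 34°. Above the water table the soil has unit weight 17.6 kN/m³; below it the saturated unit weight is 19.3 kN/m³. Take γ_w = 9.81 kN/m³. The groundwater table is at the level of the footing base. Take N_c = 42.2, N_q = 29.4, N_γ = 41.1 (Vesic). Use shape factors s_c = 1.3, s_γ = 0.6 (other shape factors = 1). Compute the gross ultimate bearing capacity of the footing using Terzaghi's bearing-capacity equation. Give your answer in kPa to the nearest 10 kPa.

q_ult ≈ 1600 kPa

Effective surcharge at the founding depth q = γ·D_f = 17.6 × 0.9 = 15.84 kPa.
The water table coincides with the base, so in the self-weight term γ → γ' = 9.49 kN/m³.
q_ult = c·N_c·s_c + q·N_q + 0.5·γ·B·N_γ·s_γ
     = 17 × 42.2 × 1.3 + 15.84 × 29.4 + 0.5 × 9.49 × 1.7 × 41.1 × 0.6
     = 932.62 + 465.7 + 198.92 = 1597.2 kPa.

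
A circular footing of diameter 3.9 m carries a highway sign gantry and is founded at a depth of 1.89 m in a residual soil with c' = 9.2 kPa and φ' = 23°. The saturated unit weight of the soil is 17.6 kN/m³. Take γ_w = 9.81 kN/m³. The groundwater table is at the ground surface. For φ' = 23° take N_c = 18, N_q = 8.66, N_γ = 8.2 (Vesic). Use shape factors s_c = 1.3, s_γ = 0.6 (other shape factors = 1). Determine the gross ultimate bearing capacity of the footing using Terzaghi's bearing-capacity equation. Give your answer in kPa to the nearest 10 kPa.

With the water table at the surface the whole profile is submerged: γ' = 17.6 − 9.81 = 7.79 kN/m³, so q = γ'·D_f = 14.723 kPa; the same γ' applies in the ½γBN_γ term.
q_ult = c·N_c·s_c + q·N_q + 0.5·γ·B·N_γ·s_γ
     = 9.2 × 18 × 1.3 + 14.723 × 8.66 + 0.5 × 7.79 × 3.9 × 8.2 × 0.6
     = 215.28 + 127.5 + 74.737 = 417.52 kPa.

q_ult ≈ 420 kPa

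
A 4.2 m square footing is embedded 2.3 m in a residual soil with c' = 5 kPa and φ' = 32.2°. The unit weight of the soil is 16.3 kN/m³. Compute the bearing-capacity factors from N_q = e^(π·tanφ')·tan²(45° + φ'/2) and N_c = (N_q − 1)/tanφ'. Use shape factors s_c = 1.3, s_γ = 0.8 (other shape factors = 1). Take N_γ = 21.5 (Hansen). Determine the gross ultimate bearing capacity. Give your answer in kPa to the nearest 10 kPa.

tan32.2° = 0.6297, so N_q = e^(π×0.6297)·tan²(61.1°) = 7.231 × 3.282 = 23.73.
N_c = (23.73 − 1)/tan32.2° = 36.09.
Overburden at base level: q = 16.3 × 2.3 = 37.49 kPa.
Cohesion term c·N_c·s_c = 5 × 36.092 × 1.3 = 234.6 kPa; surcharge term q·N_q = 37.49 × 23.728 = 889.58 kPa; self-weight term 0.5·γ·B·N_γ·s_γ = 0.5 × 16.3 × 4.2 × 21.5 × 0.8 = 588.76 kPa.
q_ult = 234.6 + 889.58 + 588.76 = 1712.9 kPa.

q_ult ≈ 1710 kPa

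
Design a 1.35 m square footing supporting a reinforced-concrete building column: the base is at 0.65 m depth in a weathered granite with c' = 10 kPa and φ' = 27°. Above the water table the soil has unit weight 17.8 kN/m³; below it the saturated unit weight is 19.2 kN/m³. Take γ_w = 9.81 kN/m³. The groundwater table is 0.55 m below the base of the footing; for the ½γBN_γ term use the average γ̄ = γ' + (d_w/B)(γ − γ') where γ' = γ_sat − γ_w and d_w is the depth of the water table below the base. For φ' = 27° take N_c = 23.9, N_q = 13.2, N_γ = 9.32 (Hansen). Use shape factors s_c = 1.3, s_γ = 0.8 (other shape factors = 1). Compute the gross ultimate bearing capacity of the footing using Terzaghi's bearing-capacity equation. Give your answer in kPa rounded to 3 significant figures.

q_ult ≈ 528 kPa

Effective surcharge at the founding depth q = γ·D_f = 17.8 × 0.65 = 11.57 kPa.
With d_w = 0.55 m < B, γ̄ = 9.39 + (0.55/1.35) × (17.8 − 9.39) = 12.816 kN/m³.
q_ult = c·N_c·s_c + q·N_q + 0.5·γ·B·N_γ·s_γ
     = 10 × 23.9 × 1.3 + 11.57 × 13.2 + 0.5 × 12.816 × 1.35 × 9.32 × 0.8
     = 310.7 + 152.72 + 64.502 = 527.93 kPa.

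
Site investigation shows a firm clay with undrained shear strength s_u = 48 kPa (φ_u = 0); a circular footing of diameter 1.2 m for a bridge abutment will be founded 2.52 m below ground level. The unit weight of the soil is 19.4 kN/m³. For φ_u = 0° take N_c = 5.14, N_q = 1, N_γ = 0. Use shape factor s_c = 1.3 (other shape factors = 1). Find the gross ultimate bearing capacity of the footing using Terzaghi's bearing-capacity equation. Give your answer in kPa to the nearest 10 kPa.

Effective surcharge at the founding depth q = γ·D_f = 19.4 × 2.52 = 48.888 kPa.
q_ult = c·N_c·s_c + q·N_q
     = 48 × 5.14 × 1.3 + 48.888 × 1
     = 320.74 + 48.888 = 369.62 kPa.

q_ult ≈ 370 kPa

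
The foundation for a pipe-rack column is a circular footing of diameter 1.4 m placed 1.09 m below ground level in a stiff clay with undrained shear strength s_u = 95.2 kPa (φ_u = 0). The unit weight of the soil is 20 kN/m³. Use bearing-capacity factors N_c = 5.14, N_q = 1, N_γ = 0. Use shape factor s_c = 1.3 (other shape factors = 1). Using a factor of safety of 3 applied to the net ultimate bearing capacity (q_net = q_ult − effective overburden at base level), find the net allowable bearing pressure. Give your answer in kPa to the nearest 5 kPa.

q_all(net) ≈ 210 kPa

Effective surcharge at the founding depth q = γ·D_f = 20 × 1.09 = 21.8 kPa.
q_ult = c·N_c·s_c + q·N_q
     = 95.2 × 5.14 × 1.3 + 21.8 × 1
     = 636.13 + 21.8 = 657.93 kPa.
Net ultimate: q_net = 657.93 − 21.8 = 636.13 kPa.
q_all(net) = 636.13 / 3 = 212.04 kPa.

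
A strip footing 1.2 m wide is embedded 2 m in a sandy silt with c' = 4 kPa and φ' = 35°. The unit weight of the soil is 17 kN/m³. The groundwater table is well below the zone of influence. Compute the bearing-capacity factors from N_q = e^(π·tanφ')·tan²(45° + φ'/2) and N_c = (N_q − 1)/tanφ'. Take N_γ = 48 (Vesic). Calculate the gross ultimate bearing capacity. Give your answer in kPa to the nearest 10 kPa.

q_ult ≈ 1810 kPa

tan35° = 0.7002, so N_q = e^(π×0.7002)·tan²(62.5°) = 9.023 × 3.69 = 33.3.
N_c = (33.3 − 1)/tan35° = 46.12.
Effective surcharge at the founding depth q = γ·D_f = 17 × 2 = 34 kPa.
q_ult = c·N_c + q·N_q + 0.5·γ·B·N_γ
     = 4 × 46.124 + 34 × 33.296 + 0.5 × 17 × 1.2 × 48
     = 184.49 + 1132.1 + 489.6 = 1806.2 kPa.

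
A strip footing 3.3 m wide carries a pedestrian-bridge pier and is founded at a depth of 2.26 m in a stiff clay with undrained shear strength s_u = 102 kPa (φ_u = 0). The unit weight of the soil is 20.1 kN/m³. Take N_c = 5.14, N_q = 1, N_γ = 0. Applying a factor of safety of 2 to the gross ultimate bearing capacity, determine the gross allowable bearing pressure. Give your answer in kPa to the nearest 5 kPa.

Effective surcharge at the founding depth q = γ·D_f = 20.1 × 2.26 = 45.426 kPa.
q_ult = c·N_c + q·N_q
     = 102 × 5.14 + 45.426 × 1
     = 524.28 + 45.426 = 569.71 kPa.
q_all = q_ult / FS = 569.71 / 2 = 284.85 kPa.

q_all ≈ 285 kPa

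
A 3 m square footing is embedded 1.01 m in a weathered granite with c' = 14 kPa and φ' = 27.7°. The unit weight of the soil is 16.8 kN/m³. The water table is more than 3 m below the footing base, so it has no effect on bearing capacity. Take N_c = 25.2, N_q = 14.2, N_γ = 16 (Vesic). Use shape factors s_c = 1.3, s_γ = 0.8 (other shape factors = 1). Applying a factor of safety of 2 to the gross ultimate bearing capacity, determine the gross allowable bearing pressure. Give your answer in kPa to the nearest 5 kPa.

q_all ≈ 510 kPa

Effective surcharge at the founding depth q = γ·D_f = 16.8 × 1.01 = 16.968 kPa.
q_ult = c·N_c·s_c + q·N_q + 0.5·γ·B·N_γ·s_γ
     = 14 × 25.2 × 1.3 + 16.968 × 14.2 + 0.5 × 16.8 × 3 × 16 × 0.8
     = 458.64 + 240.95 + 322.56 = 1022.1 kPa.
q_all = q_ult / FS = 1022.1 / 2 = 511.07 kPa.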